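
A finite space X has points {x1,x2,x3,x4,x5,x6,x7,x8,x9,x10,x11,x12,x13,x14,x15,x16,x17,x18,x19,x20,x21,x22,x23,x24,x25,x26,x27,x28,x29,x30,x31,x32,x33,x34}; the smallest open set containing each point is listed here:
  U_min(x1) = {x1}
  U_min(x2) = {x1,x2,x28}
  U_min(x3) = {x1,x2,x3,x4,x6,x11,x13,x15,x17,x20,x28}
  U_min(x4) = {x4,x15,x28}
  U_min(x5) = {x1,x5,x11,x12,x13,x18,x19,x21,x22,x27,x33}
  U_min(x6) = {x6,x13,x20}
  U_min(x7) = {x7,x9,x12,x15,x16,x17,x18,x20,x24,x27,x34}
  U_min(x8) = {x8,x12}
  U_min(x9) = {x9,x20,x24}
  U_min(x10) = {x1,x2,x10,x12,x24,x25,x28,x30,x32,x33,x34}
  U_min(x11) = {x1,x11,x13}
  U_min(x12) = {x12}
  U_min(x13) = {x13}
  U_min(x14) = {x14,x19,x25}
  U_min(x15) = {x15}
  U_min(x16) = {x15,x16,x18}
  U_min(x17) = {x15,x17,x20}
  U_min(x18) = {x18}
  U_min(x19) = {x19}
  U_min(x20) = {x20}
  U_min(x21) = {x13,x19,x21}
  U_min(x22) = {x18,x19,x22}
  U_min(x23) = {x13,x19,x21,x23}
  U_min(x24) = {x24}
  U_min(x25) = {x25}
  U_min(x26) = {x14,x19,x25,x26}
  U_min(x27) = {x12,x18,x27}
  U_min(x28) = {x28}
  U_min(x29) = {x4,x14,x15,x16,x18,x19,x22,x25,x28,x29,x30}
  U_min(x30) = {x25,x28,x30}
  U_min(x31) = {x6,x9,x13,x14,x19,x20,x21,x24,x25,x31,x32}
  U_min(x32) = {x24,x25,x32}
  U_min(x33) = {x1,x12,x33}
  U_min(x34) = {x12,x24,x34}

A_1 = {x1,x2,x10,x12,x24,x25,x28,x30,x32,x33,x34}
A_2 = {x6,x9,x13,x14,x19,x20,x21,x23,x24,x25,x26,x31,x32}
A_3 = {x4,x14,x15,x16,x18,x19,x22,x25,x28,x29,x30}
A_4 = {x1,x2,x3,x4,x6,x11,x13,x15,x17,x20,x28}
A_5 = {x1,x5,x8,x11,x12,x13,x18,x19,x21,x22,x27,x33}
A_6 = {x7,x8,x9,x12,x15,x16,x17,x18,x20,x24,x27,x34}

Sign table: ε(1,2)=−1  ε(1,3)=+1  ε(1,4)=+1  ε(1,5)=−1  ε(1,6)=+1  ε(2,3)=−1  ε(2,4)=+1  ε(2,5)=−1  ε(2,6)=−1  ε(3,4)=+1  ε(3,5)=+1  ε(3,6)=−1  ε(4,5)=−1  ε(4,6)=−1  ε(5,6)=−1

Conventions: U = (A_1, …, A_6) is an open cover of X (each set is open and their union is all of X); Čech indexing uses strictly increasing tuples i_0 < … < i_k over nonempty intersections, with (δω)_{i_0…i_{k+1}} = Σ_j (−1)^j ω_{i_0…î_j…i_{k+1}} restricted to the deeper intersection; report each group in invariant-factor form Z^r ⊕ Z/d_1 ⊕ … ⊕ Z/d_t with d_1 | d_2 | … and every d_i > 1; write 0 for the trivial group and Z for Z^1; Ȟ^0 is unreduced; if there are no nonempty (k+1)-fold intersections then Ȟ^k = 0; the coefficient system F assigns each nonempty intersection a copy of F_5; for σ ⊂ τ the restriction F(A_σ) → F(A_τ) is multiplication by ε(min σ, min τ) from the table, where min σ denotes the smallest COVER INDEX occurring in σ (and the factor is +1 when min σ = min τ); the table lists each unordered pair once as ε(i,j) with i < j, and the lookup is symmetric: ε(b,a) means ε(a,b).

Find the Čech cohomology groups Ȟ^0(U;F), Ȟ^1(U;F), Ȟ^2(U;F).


nerve of the cover:
  A12={x24,x25,x32} A13={x25,x28,x30} A14={x1,x2,x28} A15={x1,x12,x33} A16={x12,x24,x34} A23={x14,x19,x25} A24={x6,x13,x20} A25={x13,x19,x21} A26={x9,x20,x24} A34={x4,x15,x28} A35={x18,x19,x22} A36={x15,x16,x18} A45={x1,x11,x13} A46={x15,x17,x20} A56={x8,x12,x18,x27}
  A123={x25} A126={x24} A134={x28} A145={x1} A156={x12} A235={x19} A245={x13} A246={x20} A346={x15} A356={x18}
C dims 6,15,10; δ0: rk_F5 6; δ1: rk_F5 9
Ȟ^0 = (6 − 6) − 0 = 0, so Ȟ^0 ≅ 0
Ȟ^1 = (15 − 9) − 6 = 0, so Ȟ^1 ≅ 0
Ȟ^2 = (10 − 0) − 9 = 1, so Ȟ^2 ≅ Z/5

Ȟ^0 = 0, Ȟ^1 = 0, Ȟ^2 = Z/5


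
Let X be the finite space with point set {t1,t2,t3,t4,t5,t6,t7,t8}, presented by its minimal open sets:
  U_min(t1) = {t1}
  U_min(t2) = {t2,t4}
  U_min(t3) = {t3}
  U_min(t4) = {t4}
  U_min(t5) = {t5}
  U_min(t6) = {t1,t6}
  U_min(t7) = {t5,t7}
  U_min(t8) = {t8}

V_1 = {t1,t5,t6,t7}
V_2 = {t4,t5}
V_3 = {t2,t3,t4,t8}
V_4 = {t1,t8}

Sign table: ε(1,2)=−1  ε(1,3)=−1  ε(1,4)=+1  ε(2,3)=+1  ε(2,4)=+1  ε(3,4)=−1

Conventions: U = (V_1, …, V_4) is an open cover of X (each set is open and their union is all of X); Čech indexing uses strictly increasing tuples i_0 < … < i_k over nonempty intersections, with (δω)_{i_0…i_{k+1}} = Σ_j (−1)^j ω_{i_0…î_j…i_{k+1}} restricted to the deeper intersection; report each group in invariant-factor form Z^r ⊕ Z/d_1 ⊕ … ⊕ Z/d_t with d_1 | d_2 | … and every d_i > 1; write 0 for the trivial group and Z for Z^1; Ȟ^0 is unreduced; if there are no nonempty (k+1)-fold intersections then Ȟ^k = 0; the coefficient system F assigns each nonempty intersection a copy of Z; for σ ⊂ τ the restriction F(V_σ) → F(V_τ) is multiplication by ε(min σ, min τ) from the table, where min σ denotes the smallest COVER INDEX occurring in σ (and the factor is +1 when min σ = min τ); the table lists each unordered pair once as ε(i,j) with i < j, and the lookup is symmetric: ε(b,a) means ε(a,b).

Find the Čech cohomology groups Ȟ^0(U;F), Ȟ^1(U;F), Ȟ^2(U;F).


nonempty overlaps:
  V12={t5} V14={t1} V23={t4} V34={t8}
C dims 4,4; δ0: rk 3, SNF 1^3
degree 0: 4−3−0 = 1 → Ȟ^0 ≅ Z
degree 1: 4−0−3 = 1 → Ȟ^1 ≅ Z
degree 2: 0−0−0 = 0 → Ȟ^2 ≅ 0

Ȟ^0(U;F) ≅ Z, Ȟ^1(U;F) ≅ Z and Ȟ^2(U;F) ≅ 0


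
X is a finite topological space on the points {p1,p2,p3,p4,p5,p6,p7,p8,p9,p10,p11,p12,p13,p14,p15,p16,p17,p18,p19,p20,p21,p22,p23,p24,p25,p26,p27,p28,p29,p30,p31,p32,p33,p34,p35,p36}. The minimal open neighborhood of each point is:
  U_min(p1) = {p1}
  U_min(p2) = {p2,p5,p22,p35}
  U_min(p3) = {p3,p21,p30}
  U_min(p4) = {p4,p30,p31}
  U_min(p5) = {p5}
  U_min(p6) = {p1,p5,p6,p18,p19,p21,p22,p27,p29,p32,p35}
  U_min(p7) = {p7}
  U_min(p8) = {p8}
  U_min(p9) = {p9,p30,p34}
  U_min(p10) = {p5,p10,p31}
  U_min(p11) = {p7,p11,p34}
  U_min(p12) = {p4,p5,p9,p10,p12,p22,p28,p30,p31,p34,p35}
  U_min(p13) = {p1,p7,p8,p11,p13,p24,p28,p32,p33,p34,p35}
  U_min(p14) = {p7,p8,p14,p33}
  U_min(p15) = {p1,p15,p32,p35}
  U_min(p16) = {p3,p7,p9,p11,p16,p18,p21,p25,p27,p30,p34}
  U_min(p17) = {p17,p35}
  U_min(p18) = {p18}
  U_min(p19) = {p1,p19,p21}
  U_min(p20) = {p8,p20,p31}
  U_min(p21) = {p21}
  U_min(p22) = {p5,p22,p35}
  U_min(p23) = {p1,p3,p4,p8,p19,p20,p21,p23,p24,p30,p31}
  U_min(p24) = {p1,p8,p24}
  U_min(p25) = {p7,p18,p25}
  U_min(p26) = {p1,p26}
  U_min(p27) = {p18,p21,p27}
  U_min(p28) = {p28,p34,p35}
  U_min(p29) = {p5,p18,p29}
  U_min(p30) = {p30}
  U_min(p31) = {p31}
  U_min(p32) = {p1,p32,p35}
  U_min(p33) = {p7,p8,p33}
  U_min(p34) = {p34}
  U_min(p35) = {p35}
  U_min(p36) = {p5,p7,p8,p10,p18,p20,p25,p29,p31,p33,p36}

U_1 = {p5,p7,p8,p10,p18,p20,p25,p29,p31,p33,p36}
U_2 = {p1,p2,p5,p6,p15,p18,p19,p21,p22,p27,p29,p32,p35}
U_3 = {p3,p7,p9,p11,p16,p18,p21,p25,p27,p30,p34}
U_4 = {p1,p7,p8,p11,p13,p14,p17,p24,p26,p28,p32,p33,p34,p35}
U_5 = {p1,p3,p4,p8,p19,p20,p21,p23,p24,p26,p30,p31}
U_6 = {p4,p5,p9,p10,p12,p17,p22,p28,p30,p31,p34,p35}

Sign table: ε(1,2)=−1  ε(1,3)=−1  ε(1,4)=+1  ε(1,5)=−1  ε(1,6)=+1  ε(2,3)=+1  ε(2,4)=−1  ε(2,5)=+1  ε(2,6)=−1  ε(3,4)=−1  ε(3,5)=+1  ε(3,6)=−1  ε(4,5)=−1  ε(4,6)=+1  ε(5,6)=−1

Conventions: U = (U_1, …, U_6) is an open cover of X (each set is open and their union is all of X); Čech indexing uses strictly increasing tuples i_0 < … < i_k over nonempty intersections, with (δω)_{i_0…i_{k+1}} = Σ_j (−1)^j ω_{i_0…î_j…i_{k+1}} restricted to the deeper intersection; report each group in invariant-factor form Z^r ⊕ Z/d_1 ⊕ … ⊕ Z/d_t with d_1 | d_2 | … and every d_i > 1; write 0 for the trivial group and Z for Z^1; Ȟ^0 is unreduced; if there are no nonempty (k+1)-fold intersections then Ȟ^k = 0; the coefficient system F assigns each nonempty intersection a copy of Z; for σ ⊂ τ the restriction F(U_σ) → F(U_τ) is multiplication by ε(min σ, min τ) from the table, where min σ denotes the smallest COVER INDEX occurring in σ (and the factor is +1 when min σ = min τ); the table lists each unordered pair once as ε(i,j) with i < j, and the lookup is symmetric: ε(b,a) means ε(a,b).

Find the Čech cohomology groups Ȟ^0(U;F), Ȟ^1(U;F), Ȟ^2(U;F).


Ȟ^0 = Z, Ȟ^1 = 0 and Ȟ^2 = Z/2

cover nerve:
  U12={p5,p18,p29} U13={p7,p18,p25} U14={p7,p8,p33} U15={p8,p20,p31} U16={p5,p10,p31} U23={p18,p21,p27} U24={p1,p32,p35} U25={p1,p19,p21} U26={p5,p22,p35} U34={p7,p11,p34} U35={p3,p21,p30} U36={p9,p30,p34} U45={p1,p8,p24,p26} U46={p17,p28,p34,p35} U56={p4,p30,p31}
  U123={p18} U126={p5} U134={p7} U145={p8} U156={p31} U235={p21} U245={p1} U246={p35} U346={p34} U356={p30}
C dims 6,15,10; δ0: rk 5, SNF 1^5; δ1: rk 10, SNF 1^9·2
Ȟ^0: (6−5)−0=1 ⇒ Z
Ȟ^1: (15−10)−5=0 ⇒ 0
Ȟ^2: (10−0)−10=0 plus torsion [2] ⇒ Z/2


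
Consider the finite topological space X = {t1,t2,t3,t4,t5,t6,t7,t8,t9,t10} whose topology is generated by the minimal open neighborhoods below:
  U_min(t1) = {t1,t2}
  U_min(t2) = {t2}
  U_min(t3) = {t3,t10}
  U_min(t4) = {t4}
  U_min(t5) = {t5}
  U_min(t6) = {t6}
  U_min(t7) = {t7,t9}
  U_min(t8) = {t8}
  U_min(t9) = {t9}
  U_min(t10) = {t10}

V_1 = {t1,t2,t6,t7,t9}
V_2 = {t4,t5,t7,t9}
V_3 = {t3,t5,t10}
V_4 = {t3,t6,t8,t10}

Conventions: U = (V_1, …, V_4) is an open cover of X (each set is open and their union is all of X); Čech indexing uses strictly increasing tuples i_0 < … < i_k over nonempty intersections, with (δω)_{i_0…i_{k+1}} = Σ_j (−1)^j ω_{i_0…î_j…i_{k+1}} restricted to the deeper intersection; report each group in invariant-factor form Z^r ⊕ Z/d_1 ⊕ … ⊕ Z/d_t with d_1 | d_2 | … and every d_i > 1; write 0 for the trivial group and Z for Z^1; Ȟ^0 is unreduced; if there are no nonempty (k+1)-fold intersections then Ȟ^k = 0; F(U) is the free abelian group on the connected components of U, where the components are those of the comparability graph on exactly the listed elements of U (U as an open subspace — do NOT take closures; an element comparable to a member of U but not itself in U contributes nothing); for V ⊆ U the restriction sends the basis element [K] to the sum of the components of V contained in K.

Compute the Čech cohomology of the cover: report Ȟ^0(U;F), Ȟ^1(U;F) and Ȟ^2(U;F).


nonempty intersections:
  V12={t7,t9} V14={t6} V23={t5} V34={t3,t10}
components per intersection:
  V1: {t1,t2} {t6} {t7,t9}
  V2: {t4} {t5} {t7,t9}
  V3: {t3,t10} {t5}
  V4: {t3,t10} {t6} {t8}
  V12: {t7,t9}
  V14: {t6}
  V23: {t5}
  V34: {t3,t10}
C dims 11,4; δ0: rk 4, SNF 1^4
Ȟ^0: (11−4)−0=7 ⇒ Z^7
Ȟ^1: (4−0)−4=0 ⇒ 0
Ȟ^2: (0−0)−0=0 ⇒ 0

Ȟ^0(U;F) ≅ Z^7, Ȟ^1(U;F) ≅ 0 and Ȟ^2(U;F) ≅ 0


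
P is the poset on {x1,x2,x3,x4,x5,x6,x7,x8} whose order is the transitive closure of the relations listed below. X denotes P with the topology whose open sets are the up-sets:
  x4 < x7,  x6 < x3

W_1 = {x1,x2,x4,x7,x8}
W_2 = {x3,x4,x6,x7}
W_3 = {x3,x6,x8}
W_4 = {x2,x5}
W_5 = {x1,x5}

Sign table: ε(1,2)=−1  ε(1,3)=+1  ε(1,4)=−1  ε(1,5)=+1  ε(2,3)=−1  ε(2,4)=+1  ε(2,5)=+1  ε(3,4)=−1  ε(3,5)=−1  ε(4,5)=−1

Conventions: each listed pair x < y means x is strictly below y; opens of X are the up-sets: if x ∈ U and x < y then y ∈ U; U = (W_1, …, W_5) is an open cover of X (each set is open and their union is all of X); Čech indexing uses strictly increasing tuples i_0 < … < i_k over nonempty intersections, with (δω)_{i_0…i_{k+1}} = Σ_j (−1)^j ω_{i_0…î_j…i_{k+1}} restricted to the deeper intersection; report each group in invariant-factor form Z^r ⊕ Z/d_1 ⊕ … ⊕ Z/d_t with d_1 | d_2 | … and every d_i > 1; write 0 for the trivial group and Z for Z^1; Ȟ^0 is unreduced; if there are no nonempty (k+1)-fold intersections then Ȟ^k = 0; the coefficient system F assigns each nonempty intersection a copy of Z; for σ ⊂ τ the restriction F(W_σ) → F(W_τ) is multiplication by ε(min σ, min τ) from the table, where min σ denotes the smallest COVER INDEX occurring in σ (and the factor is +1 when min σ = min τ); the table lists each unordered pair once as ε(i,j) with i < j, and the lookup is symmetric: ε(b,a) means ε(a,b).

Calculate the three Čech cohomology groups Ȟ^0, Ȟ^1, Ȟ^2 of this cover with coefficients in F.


Ȟ^0 = Z, Ȟ^1 = Z^2, Ȟ^2 = 0

nerve simplices:
  W12={x4,x7} W13={x8} W14={x2} W15={x1} W23={x3,x6} W45={x5}
C dims 5,6; δ0: rk 4, SNF 1^4
degree 0: 5−4−0 = 1 → Ȟ^0 ≅ Z
degree 1: 6−0−4 = 2 → Ȟ^1 ≅ Z^2
degree 2: 0−0−0 = 0 → Ȟ^2 ≅ 0


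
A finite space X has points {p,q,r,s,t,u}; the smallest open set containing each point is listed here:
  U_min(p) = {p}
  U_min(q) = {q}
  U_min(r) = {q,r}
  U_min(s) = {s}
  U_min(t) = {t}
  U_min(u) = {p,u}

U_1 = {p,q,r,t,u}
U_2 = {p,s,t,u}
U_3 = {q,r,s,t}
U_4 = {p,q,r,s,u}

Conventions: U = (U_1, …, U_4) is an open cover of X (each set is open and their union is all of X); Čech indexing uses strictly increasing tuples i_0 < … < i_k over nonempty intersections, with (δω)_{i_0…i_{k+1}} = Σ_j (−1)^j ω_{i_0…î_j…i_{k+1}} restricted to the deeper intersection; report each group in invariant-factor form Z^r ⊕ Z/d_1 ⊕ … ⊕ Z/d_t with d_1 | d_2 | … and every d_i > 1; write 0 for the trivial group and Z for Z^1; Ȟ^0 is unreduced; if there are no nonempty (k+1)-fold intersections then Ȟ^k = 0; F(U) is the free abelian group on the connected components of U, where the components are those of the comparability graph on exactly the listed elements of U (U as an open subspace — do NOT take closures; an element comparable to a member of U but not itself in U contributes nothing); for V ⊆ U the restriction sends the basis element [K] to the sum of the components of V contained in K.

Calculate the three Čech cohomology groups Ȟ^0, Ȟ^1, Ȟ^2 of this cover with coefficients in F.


nerve simplices:
  U12={p,t,u} U13={q,r,t} U14={p,q,r,u} U23={s,t} U24={p,s,u} U34={q,r,s}
  U123={t} U124={p,u} U134={q,r} U234={s}
components per intersection:
  U1: {p,u} {q,r} {t}
  U2: {p,u} {s} {t}
  U3: {q,r} {s} {t}
  U4: {p,u} {q,r} {s}
  U12: {p,u} {t}
  U13: {q,r} {t}
  U14: {p,u} {q,r}
  U23: {s} {t}
  U24: {p,u} {s}
  U34: {q,r} {s}
  U123: {t}
  U124: {p,u}
  U134: {q,r}
  U234: {s}
C dims 12,12,4; δ0: rk 8, SNF 1^8; δ1: rk 4, SNF 1^4
degree 0: 12−8−0 = 4 → Ȟ^0 ≅ Z^4
degree 1: 12−4−8 = 0 → Ȟ^1 ≅ 0
degree 2: 4−0−4 = 0 → Ȟ^2 ≅ 0

Ȟ^0 = Z^4, Ȟ^1 = 0, Ȟ^2 = 0


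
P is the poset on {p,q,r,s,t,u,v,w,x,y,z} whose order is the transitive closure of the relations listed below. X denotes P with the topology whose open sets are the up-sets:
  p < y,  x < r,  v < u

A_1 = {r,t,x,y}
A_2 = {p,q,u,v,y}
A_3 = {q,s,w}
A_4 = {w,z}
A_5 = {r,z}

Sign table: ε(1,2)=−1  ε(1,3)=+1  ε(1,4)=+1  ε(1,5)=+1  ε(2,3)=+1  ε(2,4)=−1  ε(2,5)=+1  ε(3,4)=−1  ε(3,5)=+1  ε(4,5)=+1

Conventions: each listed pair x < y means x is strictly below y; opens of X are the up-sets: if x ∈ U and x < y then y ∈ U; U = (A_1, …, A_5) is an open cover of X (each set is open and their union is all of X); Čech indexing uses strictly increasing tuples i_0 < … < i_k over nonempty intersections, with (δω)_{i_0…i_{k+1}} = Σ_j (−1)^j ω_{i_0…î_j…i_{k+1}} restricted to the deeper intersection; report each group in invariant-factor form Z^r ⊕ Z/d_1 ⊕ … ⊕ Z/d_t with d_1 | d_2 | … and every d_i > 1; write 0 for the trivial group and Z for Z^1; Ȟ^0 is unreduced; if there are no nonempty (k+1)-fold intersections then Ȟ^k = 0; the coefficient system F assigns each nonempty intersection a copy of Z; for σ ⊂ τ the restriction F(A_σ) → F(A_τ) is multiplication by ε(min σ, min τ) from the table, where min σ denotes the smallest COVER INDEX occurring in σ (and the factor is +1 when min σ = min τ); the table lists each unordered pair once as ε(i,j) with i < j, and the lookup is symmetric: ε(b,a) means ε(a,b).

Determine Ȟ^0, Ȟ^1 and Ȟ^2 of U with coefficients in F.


nonempty intersections:
  A12={y} A15={r} A23={q} A34={w} A45={z}
C dims 5,5; δ0: rk 4, SNF 1^4
Ȟ^0: (5−4)−0=1 ⇒ Z
Ȟ^1: (5−0)−4=1 ⇒ Z
Ȟ^2: (0−0)−0=0 ⇒ 0

Ȟ^0 ≅ Z; Ȟ^1 ≅ Z; Ȟ^2 ≅ 0


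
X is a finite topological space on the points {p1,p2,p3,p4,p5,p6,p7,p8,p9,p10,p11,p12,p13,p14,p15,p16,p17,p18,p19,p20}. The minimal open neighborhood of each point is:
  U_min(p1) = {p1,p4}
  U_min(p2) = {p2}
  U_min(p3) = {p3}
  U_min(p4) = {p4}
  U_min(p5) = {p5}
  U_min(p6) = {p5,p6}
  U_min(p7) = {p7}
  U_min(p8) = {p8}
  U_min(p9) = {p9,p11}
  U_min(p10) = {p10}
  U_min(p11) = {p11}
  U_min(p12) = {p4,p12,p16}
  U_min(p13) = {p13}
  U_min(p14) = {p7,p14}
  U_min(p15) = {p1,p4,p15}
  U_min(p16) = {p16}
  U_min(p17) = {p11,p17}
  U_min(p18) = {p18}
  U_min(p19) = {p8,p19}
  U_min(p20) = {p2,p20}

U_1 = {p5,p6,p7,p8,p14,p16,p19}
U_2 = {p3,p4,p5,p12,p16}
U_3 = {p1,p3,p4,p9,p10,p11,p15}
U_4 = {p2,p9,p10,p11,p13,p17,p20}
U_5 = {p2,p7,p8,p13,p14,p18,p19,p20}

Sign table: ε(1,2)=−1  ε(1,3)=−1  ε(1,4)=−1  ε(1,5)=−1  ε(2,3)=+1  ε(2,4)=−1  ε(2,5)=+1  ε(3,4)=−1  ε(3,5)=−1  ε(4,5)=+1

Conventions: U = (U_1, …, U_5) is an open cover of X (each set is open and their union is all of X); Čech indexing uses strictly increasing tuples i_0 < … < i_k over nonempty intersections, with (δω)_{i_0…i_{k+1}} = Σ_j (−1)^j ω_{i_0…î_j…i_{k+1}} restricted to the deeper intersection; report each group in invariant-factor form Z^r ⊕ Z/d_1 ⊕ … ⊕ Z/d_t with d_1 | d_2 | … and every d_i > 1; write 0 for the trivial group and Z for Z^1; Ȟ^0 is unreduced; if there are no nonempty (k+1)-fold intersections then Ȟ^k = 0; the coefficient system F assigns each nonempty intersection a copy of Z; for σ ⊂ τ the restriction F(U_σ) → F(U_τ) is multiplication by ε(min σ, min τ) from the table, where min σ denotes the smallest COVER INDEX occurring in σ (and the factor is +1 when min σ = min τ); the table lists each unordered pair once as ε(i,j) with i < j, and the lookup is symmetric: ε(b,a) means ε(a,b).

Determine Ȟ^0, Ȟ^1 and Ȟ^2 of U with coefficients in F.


nonempty overlaps:
  U12={p5,p16} U15={p7,p8,p14,p19} U23={p3,p4} U34={p9,p10,p11} U45={p2,p13,p20}
C dims 5,5; δ0: rk 5, SNF 1^4·2
degree 0: 5−5−0 = 0 → Ȟ^0 ≅ 0
degree 1: 5−0−5 = 0 plus torsion [2] → Ȟ^1 ≅ Z/2
degree 2: 0−0−0 = 0 → Ȟ^2 ≅ 0

Ȟ^0 = 0; Ȟ^1 = Z/2; Ȟ^2 = 0


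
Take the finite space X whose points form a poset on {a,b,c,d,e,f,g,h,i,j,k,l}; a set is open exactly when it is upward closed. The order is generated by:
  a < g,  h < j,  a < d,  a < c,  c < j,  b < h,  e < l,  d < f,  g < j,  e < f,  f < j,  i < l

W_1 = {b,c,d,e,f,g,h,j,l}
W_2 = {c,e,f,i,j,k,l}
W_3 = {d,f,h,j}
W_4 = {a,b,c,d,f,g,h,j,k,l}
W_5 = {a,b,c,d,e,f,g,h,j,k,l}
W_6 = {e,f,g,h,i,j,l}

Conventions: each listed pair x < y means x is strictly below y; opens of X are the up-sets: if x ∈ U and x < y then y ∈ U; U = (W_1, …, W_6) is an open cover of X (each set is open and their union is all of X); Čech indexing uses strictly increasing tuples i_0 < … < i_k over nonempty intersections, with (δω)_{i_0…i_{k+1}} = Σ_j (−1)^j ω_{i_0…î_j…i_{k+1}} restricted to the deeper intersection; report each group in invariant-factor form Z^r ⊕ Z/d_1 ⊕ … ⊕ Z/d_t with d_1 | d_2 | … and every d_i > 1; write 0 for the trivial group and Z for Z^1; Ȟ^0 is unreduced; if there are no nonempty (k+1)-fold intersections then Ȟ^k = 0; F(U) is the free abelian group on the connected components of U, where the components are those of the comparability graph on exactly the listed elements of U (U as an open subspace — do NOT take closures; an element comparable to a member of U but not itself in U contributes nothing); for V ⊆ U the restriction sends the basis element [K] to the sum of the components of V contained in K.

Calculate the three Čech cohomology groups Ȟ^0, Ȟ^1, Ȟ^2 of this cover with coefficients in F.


nonempty intersections:
  W12={c,e,f,j,l} W13={d,f,h,j} W14={b,c,d,f,g,h,j,l} W15={b,c,d,e,f,g,h,j,l} W16={e,f,g,h,j,l} W23={f,j} W24={c,f,j,k,l} W25={c,e,f,j,k,l} W26={e,f,i,j,l} W34={d,f,h,j} W35={d,f,h,j} W36={f,h,j} W45={a,b,c,d,f,g,h,j,k,l} W46={f,g,h,j,l} W56={e,f,g,h,j,l}
  W123={f,j} W124={c,f,j,l} W125={c,e,f,j,l} W126={e,f,j,l} W134={d,f,h,j} W135={d,f,h,j} W136={f,h,j} W145={b,c,d,f,g,h,j,l} W146={f,g,h,j,l} W156={e,f,g,h,j,l} W234={f,j} W235={f,j} W236={f,j} W245={c,f,j,k,l} W246={f,j,l} W256={e,f,j,l} W345={d,f,h,j} W346={f,h,j} W356={f,h,j} W456={f,g,h,j,l}
  W1234={f,j} W1235={f,j} W1236={f,j} W1245={c,f,j,l} W1246={f,j,l} W1256={e,f,j,l} W1345={d,f,h,j} W1346={f,h,j} W1356={f,h,j} W1456={f,g,h,j,l} W2345={f,j} W2346={f,j} W2356={f,j} W2456={f,j,l} W3456={f,h,j}
  W12345={f,j} W12346={f,j} W12356={f,j} W12456={f,j,l} W13456={f,h,j} W23456={f,j}
  W123456={f,j}
components per intersection:
  W1: {b,c,d,e,f,g,h,j,l}
  W2: {c,e,f,i,j,l} {k}
  W3: {d,f,h,j}
  W4: {a,b,c,d,f,g,h,j} {k} {l}
  W5: {a,b,c,d,e,f,g,h,j,l} {k}
  W6: {e,f,g,h,i,j,l}
  W12: {c,e,f,j,l}
  W13: {d,f,h,j}
  W14: {b,c,d,f,g,h,j} {l}
  W15: {b,c,d,e,f,g,h,j,l}
  W16: {e,f,g,h,j,l}
  W23: {f,j}
  W24: {c,f,j} {k} {l}
  W25: {c,e,f,j,l} {k}
  W26: {e,f,i,j,l}
  W34: {d,f,h,j}
  W35: {d,f,h,j}
  W36: {f,h,j}
  W45: {a,b,c,d,f,g,h,j} {k} {l}
  W46: {f,g,h,j} {l}
  W56: {e,f,g,h,j,l}
  W123: {f,j}
  W124: {c,f,j} {l}
  W125: {c,e,f,j,l}
  W126: {e,f,j,l}
  W134: {d,f,h,j}
  W135: {d,f,h,j}
  W136: {f,h,j}
  W145: {b,c,d,f,g,h,j} {l}
  W146: {f,g,h,j} {l}
  W156: {e,f,g,h,j,l}
  W234: {f,j}
  W235: {f,j}
  W236: {f,j}
  W245: {c,f,j} {k} {l}
  W246: {f,j} {l}
  W256: {e,f,j,l}
  W345: {d,f,h,j}
  W346: {f,h,j}
  W356: {f,h,j}
  W456: {f,g,h,j} {l}
  W1234: {f,j}
  W1235: {f,j}
  W1236: {f,j}
  W1245: {c,f,j} {l}
  W1246: {f,j} {l}
  W1256: {e,f,j,l}
  W1345: {d,f,h,j}
  W1346: {f,h,j}
  W1356: {f,h,j}
  W1456: {f,g,h,j} {l}
  W2345: {f,j}
  W2346: {f,j}
  W2356: {f,j}
  W2456: {f,j} {l}
  W3456: {f,h,j}
  W12345: {f,j}
  W12346: {f,j}
  W12356: {f,j}
  W12456: {f,j} {l}
  W13456: {f,h,j}
  W23456: {f,j}
  W123456: {f,j}
C dims 10,22,27,19; δ0: rk 8, SNF 1^8; δ1: rk 14, SNF 1^14; δ2: rk 13, SNF 1^13
Ȟ^0: (10−8)−0=2 ⇒ Z^2
Ȟ^1: (22−14)−8=0 ⇒ 0
Ȟ^2: (27−13)−14=0 ⇒ 0

Ȟ^0(U;F) ≅ Z^2,  Ȟ^1(U;F) ≅ 0,  Ȟ^2(U;F) ≅ 0


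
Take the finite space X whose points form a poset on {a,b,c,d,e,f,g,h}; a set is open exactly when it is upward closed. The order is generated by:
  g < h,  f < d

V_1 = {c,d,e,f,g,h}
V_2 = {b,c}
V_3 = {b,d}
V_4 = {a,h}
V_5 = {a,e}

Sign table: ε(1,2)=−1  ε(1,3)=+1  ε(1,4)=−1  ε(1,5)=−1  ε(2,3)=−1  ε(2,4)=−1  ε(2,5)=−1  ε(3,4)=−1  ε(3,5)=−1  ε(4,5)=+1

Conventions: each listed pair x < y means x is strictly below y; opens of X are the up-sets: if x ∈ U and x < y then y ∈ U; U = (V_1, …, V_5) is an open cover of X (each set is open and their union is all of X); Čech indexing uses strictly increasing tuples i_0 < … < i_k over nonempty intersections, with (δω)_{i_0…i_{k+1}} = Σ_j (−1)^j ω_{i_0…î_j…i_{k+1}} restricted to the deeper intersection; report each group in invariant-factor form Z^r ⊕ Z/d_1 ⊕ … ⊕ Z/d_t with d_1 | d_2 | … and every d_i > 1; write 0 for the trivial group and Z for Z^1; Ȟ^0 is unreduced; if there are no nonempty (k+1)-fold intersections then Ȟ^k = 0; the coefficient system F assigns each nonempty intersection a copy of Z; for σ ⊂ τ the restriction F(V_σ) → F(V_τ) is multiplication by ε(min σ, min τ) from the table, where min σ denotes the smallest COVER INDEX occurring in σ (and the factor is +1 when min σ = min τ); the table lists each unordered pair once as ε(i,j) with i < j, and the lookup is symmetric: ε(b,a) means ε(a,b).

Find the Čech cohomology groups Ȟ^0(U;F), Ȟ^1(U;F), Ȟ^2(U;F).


nonempty overlaps:
  V12={c} V13={d} V14={h} V15={e} V23={b} V45={a}
C dims 5,6; δ0: rk 4, SNF 1^4
degree 0: 5−4−0 = 1 → Ȟ^0 ≅ Z
degree 1: 6−0−4 = 2 → Ȟ^1 ≅ Z^2
degree 2: 0−0−0 = 0 → Ȟ^2 ≅ 0

Ȟ^0(U;F) ≅ Z, Ȟ^1(U;F) ≅ Z^2 and Ȟ^2(U;F) ≅ 0


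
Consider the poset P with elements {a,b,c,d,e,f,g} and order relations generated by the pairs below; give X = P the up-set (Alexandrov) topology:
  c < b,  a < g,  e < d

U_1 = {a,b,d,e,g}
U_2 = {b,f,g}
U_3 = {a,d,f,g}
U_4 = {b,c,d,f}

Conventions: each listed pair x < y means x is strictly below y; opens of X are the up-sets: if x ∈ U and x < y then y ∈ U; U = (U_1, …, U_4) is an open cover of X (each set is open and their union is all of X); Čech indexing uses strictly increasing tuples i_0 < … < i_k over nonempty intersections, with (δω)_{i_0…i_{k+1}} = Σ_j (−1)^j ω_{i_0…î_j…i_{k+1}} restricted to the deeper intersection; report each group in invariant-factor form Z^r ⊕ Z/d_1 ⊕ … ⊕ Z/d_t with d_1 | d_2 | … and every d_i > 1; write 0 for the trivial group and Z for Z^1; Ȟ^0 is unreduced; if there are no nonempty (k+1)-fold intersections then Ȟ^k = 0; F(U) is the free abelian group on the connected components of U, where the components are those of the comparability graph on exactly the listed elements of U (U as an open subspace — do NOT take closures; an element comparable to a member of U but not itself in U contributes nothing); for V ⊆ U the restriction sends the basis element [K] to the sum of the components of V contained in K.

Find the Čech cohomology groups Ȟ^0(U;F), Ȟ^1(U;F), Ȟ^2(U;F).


nerve of the cover:
  U12={b,g} U13={a,d,g} U14={b,d} U23={f,g} U24={b,f} U34={d,f}
  U123={g} U124={b} U134={d} U234={f}
components per intersection:
  U1: {a,g} {b} {d,e}
  U2: {b} {f} {g}
  U3: {a,g} {d} {f}
  U4: {b,c} {d} {f}
  U12: {b} {g}
  U13: {a,g} {d}
  U14: {b} {d}
  U23: {f} {g}
  U24: {b} {f}
  U34: {d} {f}
  U123: {g}
  U124: {b}
  U134: {d}
  U234: {f}
C dims 12,12,4; δ0: rk 8, SNF 1^8; δ1: rk 4, SNF 1^4
Ȟ^0 = (12 − 8) − 0 = 4, so Ȟ^0 ≅ Z^4
Ȟ^1 = (12 − 4) − 8 = 0, so Ȟ^1 ≅ 0
Ȟ^2 = (4 − 0) − 4 = 0, so Ȟ^2 ≅ 0

Ȟ^0(U;F) ≅ Z^4; Ȟ^1(U;F) ≅ 0; Ȟ^2(U;F) ≅ 0


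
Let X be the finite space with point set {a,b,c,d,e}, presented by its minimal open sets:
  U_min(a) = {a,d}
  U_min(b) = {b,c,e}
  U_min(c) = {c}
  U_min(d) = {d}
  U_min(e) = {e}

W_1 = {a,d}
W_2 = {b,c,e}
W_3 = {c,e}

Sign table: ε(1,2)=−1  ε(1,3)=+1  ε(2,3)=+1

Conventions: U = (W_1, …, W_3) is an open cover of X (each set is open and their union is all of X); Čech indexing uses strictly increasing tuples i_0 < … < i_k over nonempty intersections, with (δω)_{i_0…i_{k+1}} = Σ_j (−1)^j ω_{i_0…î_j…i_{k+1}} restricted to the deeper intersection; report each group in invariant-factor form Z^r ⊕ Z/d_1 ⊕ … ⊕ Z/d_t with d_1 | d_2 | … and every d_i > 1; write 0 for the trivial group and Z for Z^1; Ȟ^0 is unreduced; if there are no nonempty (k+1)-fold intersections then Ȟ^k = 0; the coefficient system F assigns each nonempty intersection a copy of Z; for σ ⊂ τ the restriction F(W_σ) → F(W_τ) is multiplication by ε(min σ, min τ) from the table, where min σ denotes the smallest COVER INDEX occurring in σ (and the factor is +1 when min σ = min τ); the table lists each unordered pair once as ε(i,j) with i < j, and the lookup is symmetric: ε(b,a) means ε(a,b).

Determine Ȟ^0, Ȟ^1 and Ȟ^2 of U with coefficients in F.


Ȟ^0 ≅ Z^2, Ȟ^1 ≅ 0 and Ȟ^2 ≅ 0

nerve simplices:
  W23={c,e}
C dims 3,1; δ0: rk 1, SNF 1^1
degree 0: 3−1−0 = 2 → Ȟ^0 ≅ Z^2
degree 1: 1−0−1 = 0 → Ȟ^1 ≅ 0
degree 2: 0−0−0 = 0 → Ȟ^2 ≅ 0


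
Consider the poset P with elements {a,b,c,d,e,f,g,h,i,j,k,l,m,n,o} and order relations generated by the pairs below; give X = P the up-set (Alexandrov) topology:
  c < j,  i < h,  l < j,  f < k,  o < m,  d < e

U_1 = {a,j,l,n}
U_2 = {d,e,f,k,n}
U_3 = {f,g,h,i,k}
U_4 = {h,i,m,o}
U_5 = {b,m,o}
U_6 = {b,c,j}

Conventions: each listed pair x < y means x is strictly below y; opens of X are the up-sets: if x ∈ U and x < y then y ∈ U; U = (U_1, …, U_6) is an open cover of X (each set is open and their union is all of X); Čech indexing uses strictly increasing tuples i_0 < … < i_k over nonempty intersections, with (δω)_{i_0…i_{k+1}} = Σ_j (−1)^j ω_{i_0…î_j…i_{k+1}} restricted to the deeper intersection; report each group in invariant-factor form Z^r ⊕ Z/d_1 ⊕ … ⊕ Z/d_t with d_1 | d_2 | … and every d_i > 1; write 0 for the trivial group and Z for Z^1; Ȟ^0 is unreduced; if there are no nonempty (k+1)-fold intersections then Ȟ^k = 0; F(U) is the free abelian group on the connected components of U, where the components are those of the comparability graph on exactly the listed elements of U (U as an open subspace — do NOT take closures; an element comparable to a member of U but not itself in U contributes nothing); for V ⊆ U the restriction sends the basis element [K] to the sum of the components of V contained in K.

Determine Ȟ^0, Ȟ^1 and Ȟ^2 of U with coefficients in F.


nonempty overlaps:
  U12={n} U16={j} U23={f,k} U34={h,i} U45={m,o} U56={b}
components per intersection:
  U1: {a} {j,l} {n}
  U2: {d,e} {f,k} {n}
  U3: {f,k} {g} {h,i}
  U4: {h,i} {m,o}
  U5: {b} {m,o}
  U6: {b} {c,j}
  U12: {n}
  U16: {j}
  U23: {f,k}
  U34: {h,i}
  U45: {m,o}
  U56: {b}
C dims 15,6; δ0: rk 6, SNF 1^6
degree 0: 15−6−0 = 9 → Ȟ^0 ≅ Z^9
degree 1: 6−0−6 = 0 → Ȟ^1 ≅ 0
degree 2: 0−0−0 = 0 → Ȟ^2 ≅ 0

Ȟ^0(U;F) ≅ Z^9; Ȟ^1(U;F) ≅ 0; Ȟ^2(U;F) ≅ 0


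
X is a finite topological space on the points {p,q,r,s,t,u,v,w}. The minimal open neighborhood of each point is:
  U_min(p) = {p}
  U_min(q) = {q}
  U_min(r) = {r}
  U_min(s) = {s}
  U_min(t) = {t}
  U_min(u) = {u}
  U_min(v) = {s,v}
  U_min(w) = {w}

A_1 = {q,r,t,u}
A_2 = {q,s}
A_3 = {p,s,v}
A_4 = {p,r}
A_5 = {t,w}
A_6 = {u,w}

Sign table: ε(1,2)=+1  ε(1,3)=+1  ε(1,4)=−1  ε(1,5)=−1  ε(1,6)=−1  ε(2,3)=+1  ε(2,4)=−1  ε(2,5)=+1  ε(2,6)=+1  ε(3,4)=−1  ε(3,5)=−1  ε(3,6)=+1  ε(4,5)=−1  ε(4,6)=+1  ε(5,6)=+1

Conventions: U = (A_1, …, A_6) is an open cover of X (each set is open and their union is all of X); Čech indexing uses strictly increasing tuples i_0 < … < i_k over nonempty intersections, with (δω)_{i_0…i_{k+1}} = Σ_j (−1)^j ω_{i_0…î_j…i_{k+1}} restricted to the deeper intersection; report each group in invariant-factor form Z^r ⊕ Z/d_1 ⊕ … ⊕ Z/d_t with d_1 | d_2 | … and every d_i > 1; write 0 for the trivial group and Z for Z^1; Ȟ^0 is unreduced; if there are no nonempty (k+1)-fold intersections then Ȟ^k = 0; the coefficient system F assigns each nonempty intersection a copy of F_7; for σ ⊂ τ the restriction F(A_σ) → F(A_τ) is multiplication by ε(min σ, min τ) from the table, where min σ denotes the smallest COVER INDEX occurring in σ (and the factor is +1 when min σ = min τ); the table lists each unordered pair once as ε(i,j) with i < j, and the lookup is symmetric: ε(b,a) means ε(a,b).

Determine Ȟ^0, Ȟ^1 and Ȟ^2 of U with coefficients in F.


nonempty overlaps:
  A12={q} A14={r} A15={t} A16={u} A23={s} A34={p} A56={w}
C dims 6,7; δ0: rk_F7 5
degree 0: 6−5−0 = 1 → Ȟ^0 ≅ Z/7
degree 1: 7−0−5 = 2 → Ȟ^1 ≅ Z/7 ⊕ Z/7
degree 2: 0−0−0 = 0 → Ȟ^2 ≅ 0

Ȟ^0(U;F) ≅ Z/7, Ȟ^1(U;F) ≅ Z/7 ⊕ Z/7, Ȟ^2(U;F) ≅ 0


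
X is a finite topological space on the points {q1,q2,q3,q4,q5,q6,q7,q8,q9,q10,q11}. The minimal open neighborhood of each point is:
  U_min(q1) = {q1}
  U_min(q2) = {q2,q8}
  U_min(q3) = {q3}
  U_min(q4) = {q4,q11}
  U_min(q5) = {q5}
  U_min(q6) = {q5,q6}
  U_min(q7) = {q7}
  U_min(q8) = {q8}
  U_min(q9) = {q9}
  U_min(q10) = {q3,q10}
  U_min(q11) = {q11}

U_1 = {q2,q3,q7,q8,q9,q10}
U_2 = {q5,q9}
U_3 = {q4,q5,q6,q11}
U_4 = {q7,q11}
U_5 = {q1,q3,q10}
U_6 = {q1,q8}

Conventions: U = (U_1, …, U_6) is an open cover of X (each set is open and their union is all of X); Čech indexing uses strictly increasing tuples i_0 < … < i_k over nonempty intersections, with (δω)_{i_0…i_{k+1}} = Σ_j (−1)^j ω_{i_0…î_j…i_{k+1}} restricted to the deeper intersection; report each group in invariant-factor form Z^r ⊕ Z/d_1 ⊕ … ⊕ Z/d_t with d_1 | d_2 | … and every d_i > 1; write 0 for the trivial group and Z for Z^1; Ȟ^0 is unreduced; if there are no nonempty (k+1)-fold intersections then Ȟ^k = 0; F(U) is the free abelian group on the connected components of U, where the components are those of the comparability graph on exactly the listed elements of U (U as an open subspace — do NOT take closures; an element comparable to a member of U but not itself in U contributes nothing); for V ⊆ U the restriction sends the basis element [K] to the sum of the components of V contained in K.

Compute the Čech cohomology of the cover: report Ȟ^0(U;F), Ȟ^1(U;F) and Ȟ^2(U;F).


nerve simplices:
  U12={q9} U14={q7} U15={q3,q10} U16={q8} U23={q5} U34={q11} U56={q1}
components per intersection:
  U1: {q2,q8} {q3,q10} {q7} {q9}
  U2: {q5} {q9}
  U3: {q4,q11} {q5,q6}
  U4: {q7} {q11}
  U5: {q1} {q3,q10}
  U6: {q1} {q8}
  U12: {q9}
  U14: {q7}
  U15: {q3,q10}
  U16: {q8}
  U23: {q5}
  U34: {q11}
  U56: {q1}
C dims 14,7; δ0: rk 7, SNF 1^7
degree 0: 14−7−0 = 7 → Ȟ^0 ≅ Z^7
degree 1: 7−0−7 = 0 → Ȟ^1 ≅ 0
degree 2: 0−0−0 = 0 → Ȟ^2 ≅ 0

Ȟ^0(U;F) ≅ Z^7; Ȟ^1(U;F) ≅ 0; Ȟ^2(U;F) ≅ 0


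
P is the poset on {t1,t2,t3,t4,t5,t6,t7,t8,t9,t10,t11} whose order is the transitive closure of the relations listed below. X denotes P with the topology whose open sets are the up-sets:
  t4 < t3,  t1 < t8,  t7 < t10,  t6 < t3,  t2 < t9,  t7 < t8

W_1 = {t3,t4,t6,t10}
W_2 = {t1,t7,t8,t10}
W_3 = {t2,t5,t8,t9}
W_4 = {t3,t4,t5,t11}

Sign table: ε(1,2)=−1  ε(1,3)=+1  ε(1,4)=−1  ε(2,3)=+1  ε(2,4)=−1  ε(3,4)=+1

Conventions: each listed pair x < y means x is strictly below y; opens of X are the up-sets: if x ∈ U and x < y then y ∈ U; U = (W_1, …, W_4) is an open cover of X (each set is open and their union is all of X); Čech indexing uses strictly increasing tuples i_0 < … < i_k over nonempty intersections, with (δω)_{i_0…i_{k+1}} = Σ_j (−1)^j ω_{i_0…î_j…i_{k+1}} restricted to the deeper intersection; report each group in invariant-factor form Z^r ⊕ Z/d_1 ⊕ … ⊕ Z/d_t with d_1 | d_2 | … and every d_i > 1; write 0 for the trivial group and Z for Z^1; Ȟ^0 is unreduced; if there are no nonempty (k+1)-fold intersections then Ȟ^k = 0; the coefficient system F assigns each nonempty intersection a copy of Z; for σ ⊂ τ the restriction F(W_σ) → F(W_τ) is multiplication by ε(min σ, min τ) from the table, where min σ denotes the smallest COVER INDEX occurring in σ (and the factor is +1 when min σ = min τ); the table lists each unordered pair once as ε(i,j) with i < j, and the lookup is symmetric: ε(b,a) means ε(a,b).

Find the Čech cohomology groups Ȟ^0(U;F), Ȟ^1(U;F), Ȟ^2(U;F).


Ȟ^0 = Z, Ȟ^1 = Z and Ȟ^2 = 0

nonempty intersections:
  W12={t10} W14={t3,t4} W23={t8} W34={t5}
C dims 4,4; δ0: rk 3, SNF 1^3
Ȟ^0: (4−3)−0=1 ⇒ Z
Ȟ^1: (4−0)−3=1 ⇒ Z
Ȟ^2: (0−0)−0=0 ⇒ 0


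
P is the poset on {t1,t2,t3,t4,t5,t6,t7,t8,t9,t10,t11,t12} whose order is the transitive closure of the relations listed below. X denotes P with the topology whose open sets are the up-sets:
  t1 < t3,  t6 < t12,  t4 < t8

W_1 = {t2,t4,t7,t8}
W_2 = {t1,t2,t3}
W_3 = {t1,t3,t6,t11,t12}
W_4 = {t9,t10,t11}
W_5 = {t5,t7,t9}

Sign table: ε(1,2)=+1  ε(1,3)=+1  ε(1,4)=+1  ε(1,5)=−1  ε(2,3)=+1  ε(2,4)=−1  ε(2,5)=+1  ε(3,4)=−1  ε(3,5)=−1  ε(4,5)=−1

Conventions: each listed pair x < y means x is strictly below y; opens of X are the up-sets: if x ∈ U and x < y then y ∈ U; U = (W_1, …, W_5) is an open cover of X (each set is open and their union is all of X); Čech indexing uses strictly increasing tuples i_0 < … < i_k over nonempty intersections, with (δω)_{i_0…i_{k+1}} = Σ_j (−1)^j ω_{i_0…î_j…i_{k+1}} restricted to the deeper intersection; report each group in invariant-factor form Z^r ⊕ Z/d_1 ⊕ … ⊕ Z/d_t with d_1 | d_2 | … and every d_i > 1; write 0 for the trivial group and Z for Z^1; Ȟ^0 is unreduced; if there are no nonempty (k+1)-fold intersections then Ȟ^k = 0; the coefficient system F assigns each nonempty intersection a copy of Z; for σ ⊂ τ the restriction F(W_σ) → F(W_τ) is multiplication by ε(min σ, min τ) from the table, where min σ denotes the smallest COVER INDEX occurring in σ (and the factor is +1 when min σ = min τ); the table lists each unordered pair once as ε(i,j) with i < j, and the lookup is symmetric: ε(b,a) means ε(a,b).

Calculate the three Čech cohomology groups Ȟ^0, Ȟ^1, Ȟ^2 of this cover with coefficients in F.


nonempty intersections:
  W12={t2} W15={t7} W23={t1,t3} W34={t11} W45={t9}
C dims 5,5; δ0: rk 5, SNF 1^4·2
Ȟ^0: (5−5)−0=0 ⇒ 0
Ȟ^1: (5−0)−5=0 plus torsion [2] ⇒ Z/2
Ȟ^2: (0−0)−0=0 ⇒ 0

Ȟ^0(U;F) ≅ 0, Ȟ^1(U;F) ≅ Z/2 and Ȟ^2(U;F) ≅ 0


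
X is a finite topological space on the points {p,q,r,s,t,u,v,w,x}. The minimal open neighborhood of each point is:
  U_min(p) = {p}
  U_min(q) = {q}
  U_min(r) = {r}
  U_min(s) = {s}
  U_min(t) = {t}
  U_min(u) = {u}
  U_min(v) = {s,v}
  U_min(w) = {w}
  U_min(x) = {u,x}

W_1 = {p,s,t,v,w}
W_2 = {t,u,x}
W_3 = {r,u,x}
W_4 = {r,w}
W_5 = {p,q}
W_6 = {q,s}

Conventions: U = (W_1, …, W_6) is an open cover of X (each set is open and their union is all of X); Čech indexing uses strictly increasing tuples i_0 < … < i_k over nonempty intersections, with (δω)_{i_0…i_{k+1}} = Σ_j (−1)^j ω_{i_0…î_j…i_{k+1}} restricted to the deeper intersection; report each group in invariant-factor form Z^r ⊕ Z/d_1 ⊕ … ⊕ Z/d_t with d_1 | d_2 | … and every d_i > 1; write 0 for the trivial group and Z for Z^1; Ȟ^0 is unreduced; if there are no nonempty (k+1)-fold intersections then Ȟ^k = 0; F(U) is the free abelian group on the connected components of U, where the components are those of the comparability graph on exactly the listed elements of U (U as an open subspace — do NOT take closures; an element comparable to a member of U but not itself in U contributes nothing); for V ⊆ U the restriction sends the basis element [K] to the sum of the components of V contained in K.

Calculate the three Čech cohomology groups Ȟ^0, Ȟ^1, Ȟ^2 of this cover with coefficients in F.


intersection data:
  W12={t} W14={w} W15={p} W16={s} W23={u,x} W34={r} W56={q}
components per intersection:
  W1: {p} {s,v} {t} {w}
  W2: {t} {u,x}
  W3: {r} {u,x}
  W4: {r} {w}
  W5: {p} {q}
  W6: {q} {s}
  W12: {t}
  W14: {w}
  W15: {p}
  W16: {s}
  W23: {u,x}
  W34: {r}
  W56: {q}
C dims 14,7; δ0: rk 7, SNF 1^7
Ȟ^0 = (14 − 7) − 0 = 7, so Ȟ^0 ≅ Z^7
Ȟ^1 = (7 − 0) − 7 = 0, so Ȟ^1 ≅ 0
Ȟ^2 = (0 − 0) − 0 = 0, so Ȟ^2 ≅ 0

Ȟ^0 = Z^7; Ȟ^1 = 0; Ȟ^2 = 0


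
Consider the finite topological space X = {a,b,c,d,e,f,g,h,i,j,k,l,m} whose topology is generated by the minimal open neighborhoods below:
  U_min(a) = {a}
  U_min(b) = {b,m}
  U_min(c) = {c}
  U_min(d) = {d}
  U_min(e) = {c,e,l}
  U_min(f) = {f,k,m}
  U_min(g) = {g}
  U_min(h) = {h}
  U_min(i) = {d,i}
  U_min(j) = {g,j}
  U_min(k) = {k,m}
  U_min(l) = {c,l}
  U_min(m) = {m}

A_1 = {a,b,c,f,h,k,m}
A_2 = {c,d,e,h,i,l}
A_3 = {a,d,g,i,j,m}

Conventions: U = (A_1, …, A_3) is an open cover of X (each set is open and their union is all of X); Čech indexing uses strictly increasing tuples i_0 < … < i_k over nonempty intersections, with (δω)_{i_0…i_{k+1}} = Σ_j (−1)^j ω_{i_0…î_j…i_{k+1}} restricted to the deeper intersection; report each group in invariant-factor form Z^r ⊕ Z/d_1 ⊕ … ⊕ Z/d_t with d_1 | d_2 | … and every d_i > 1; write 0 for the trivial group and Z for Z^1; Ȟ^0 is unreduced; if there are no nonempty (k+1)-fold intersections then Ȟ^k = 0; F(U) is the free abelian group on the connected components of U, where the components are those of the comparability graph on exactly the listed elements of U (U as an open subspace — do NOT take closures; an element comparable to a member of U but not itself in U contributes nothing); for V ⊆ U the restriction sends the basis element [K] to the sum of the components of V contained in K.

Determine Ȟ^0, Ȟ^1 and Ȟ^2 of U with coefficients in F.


Ȟ^0 = Z^6; Ȟ^1 = 0; Ȟ^2 = 0

intersection data:
  A12={c,h} A13={a,m} A23={d,i}
components per intersection:
  A1: {a} {b,f,k,m} {c} {h}
  A2: {c,e,l} {d,i} {h}
  A3: {a} {d,i} {g,j} {m}
  A12: {c} {h}
  A13: {a} {m}
  A23: {d,i}
C dims 11,5; δ0: rk 5, SNF 1^5
Ȟ^0 = (11 − 5) − 0 = 6, so Ȟ^0 ≅ Z^6
Ȟ^1 = (5 − 0) − 5 = 0, so Ȟ^1 ≅ 0
Ȟ^2 = (0 − 0) − 0 = 0, so Ȟ^2 ≅ 0


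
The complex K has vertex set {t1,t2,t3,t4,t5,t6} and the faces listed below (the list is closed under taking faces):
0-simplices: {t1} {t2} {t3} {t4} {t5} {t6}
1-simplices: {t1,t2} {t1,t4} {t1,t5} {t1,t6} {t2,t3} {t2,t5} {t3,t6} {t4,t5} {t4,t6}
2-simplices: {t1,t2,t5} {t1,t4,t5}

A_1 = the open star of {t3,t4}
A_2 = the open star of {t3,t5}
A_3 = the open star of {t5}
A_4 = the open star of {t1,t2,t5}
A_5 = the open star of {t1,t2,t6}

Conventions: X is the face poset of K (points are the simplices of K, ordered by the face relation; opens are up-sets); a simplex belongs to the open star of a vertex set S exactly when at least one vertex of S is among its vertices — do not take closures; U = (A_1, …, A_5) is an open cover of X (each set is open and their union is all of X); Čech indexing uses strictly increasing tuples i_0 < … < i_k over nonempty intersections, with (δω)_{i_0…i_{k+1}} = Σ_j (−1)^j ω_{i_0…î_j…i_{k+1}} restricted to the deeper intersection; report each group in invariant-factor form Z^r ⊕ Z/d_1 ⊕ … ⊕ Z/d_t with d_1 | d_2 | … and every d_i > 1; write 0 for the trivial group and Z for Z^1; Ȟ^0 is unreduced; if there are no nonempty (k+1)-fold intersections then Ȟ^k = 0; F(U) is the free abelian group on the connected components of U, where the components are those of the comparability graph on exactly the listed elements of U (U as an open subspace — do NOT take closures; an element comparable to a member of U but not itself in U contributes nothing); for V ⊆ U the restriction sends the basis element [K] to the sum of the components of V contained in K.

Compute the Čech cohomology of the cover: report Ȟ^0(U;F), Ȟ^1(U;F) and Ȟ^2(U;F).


Ȟ^0 ≅ Z, Ȟ^1 ≅ Z^2, Ȟ^2 ≅ 0

nonempty intersections:
  A1={{t3},{t4},{t1,t4},{t2,t3},{t3,t6},{t4,t5},{t4,t6},{t1,t4,t5}} A2={{t3},{t5},{t1,t5},{t2,t3},{t2,t5},{t3,t6},{t4,t5},{t1,t2,t5},{t1,t4,t5}} A3={{t5},{t1,t5},{t2,t5},{t4,t5},{t1,t2,t5},{t1,t4,t5}} A4={{t1},{t2},{t5},{t1,t2},{t1,t4},{t1,t5},{t1,t6},{t2,t3},{t2,t5},{t4,t5},{t1,t2,t5},{t1,t4,t5}} A5={{t1},{t2},{t6},{t1,t2},{t1,t4},{t1,t5},{t1,t6},{t2,t3},{t2,t5},{t3,t6},{t4,t6},{t1,t2,t5},{t1,t4,t5}}
  A12={{t3},{t2,t3},{t3,t6},{t4,t5},{t1,t4,t5}} A13={{t4,t5},{t1,t4,t5}} A14={{t1,t4},{t2,t3},{t4,t5},{t1,t4,t5}} A15={{t1,t4},{t2,t3},{t3,t6},{t4,t6},{t1,t4,t5}} A23={{t5},{t1,t5},{t2,t5},{t4,t5},{t1,t2,t5},{t1,t4,t5}} A24={{t5},{t1,t5},{t2,t3},{t2,t5},{t4,t5},{t1,t2,t5},{t1,t4,t5}} A25={{t1,t5},{t2,t3},{t2,t5},{t3,t6},{t1,t2,t5},{t1,t4,t5}} A34={{t5},{t1,t5},{t2,t5},{t4,t5},{t1,t2,t5},{t1,t4,t5}} A35={{t1,t5},{t2,t5},{t1,t2,t5},{t1,t4,t5}} A45={{t1},{t2},{t1,t2},{t1,t4},{t1,t5},{t1,t6},{t2,t3},{t2,t5},{t1,t2,t5},{t1,t4,t5}}
  A123={{t4,t5},{t1,t4,t5}} A124={{t2,t3},{t4,t5},{t1,t4,t5}} A125={{t2,t3},{t3,t6},{t1,t4,t5}} A134={{t4,t5},{t1,t4,t5}} A135={{t1,t4,t5}} A145={{t1,t4},{t2,t3},{t1,t4,t5}} A234={{t5},{t1,t5},{t2,t5},{t4,t5},{t1,t2,t5},{t1,t4,t5}} A235={{t1,t5},{t2,t5},{t1,t2,t5},{t1,t4,t5}} A245={{t1,t5},{t2,t3},{t2,t5},{t1,t2,t5},{t1,t4,t5}} A345={{t1,t5},{t2,t5},{t1,t2,t5},{t1,t4,t5}}
  A1234={{t4,t5},{t1,t4,t5}} A1235={{t1,t4,t5}} A1245={{t2,t3},{t1,t4,t5}} A1345={{t1,t4,t5}} A2345={{t1,t5},{t2,t5},{t1,t2,t5},{t1,t4,t5}}
  A12345={{t1,t4,t5}}
components per intersection:
  A1: {{t3},{t2,t3},{t3,t6}} {{t4},{t1,t4},{t4,t5},{t4,t6},{t1,t4,t5}}
  A2: {{t3},{t2,t3},{t3,t6}} {{t5},{t1,t5},{t2,t5},{t4,t5},{t1,t2,t5},{t1,t4,t5}}
  A3: {{t5},{t1,t5},{t2,t5},{t4,t5},{t1,t2,t5},{t1,t4,t5}}
  A4: {{t1},{t2},{t5},{t1,t2},{t1,t4},{t1,t5},{t1,t6},{t2,t3},{t2,t5},{t4,t5},{t1,t2,t5},{t1,t4,t5}}
  A5: {{t1},{t2},{t6},{t1,t2},{t1,t4},{t1,t5},{t1,t6},{t2,t3},{t2,t5},{t3,t6},{t4,t6},{t1,t2,t5},{t1,t4,t5}}
  A12: {{t3},{t2,t3},{t3,t6}} {{t4,t5},{t1,t4,t5}}
  A13: {{t4,t5},{t1,t4,t5}}
  A14: {{t1,t4},{t4,t5},{t1,t4,t5}} {{t2,t3}}
  A15: {{t1,t4},{t1,t4,t5}} {{t2,t3}} {{t3,t6}} {{t4,t6}}
  A23: {{t5},{t1,t5},{t2,t5},{t4,t5},{t1,t2,t5},{t1,t4,t5}}
  A24: {{t5},{t1,t5},{t2,t5},{t4,t5},{t1,t2,t5},{t1,t4,t5}} {{t2,t3}}
  A25: {{t1,t5},{t2,t5},{t1,t2,t5},{t1,t4,t5}} {{t2,t3}} {{t3,t6}}
  A34: {{t5},{t1,t5},{t2,t5},{t4,t5},{t1,t2,t5},{t1,t4,t5}}
  A35: {{t1,t5},{t2,t5},{t1,t2,t5},{t1,t4,t5}}
  A45: {{t1},{t2},{t1,t2},{t1,t4},{t1,t5},{t1,t6},{t2,t3},{t2,t5},{t1,t2,t5},{t1,t4,t5}}
  A123: {{t4,t5},{t1,t4,t5}}
  A124: {{t2,t3}} {{t4,t5},{t1,t4,t5}}
  A125: {{t2,t3}} {{t3,t6}} {{t1,t4,t5}}
  A134: {{t4,t5},{t1,t4,t5}}
  A135: {{t1,t4,t5}}
  A145: {{t1,t4},{t1,t4,t5}} {{t2,t3}}
  A234: {{t5},{t1,t5},{t2,t5},{t4,t5},{t1,t2,t5},{t1,t4,t5}}
  A235: {{t1,t5},{t2,t5},{t1,t2,t5},{t1,t4,t5}}
  A245: {{t1,t5},{t2,t5},{t1,t2,t5},{t1,t4,t5}} {{t2,t3}}
  A345: {{t1,t5},{t2,t5},{t1,t2,t5},{t1,t4,t5}}
  A1234: {{t4,t5},{t1,t4,t5}}
  A1235: {{t1,t4,t5}}
  A1245: {{t2,t3}} {{t1,t4,t5}}
  A1345: {{t1,t4,t5}}
  A2345: {{t1,t5},{t2,t5},{t1,t2,t5},{t1,t4,t5}}
  A12345: {{t1,t4,t5}}
C dims 7,18,15,6; δ0: rk 6, SNF 1^6; δ1: rk 10, SNF 1^10; δ2: rk 5, SNF 1^5
Ȟ^0: (7−6)−0=1 ⇒ Z
Ȟ^1: (18−10)−6=2 ⇒ Z^2
Ȟ^2: (15−5)−10=0 ⇒ 0
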